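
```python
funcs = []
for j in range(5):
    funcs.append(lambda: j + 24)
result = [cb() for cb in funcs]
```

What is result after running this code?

Step 1: All lambdas capture j by reference. After the loop, j = 4.
Step 2: Each call returns 4 + 24 = 28.
Step 3: result = [28, 28, 28, 28, 28]

The answer is [28, 28, 28, 28, 28].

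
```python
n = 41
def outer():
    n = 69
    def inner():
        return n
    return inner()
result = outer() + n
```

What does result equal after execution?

Step 1: Global n = 41. outer() shadows with n = 69.
Step 2: inner() returns enclosing n = 69. outer() = 69.
Step 3: result = 69 + global n (41) = 110

The answer is 110.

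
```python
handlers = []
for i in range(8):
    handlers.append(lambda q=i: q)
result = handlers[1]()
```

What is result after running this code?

Step 1: Default argument q=i captures i's value at each iteration.
Step 2: handlers[1] captured q = 1 when i was 1.
Step 3: result = 1

The answer is 1.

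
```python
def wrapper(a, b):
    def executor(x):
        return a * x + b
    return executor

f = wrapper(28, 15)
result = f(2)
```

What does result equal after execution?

Step 1: wrapper(28, 15) captures a = 28, b = 15.
Step 2: f(2) computes 28 * 2 + 15 = 71.
Step 3: result = 71

The answer is 71.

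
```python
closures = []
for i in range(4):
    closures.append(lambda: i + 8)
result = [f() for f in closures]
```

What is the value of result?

Step 1: All lambdas capture i by reference. After the loop, i = 3.
Step 2: Each call returns 3 + 8 = 11.
Step 3: result = [11, 11, 11, 11]

The answer is [11, 11, 11, 11].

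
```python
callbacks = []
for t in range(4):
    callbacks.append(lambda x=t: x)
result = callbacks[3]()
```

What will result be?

Step 1: Default argument x=t captures t's value at each iteration.
Step 2: callbacks[3] captured x = 3 when t was 3.
Step 3: result = 3

The answer is 3.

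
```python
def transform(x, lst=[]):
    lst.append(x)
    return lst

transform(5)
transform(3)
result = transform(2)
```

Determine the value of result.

Step 1: Mutable default argument gotcha! The list [] is created once.
Step 2: Each call appends to the SAME list: [5], [5, 3], [5, 3, 2].
Step 3: result = [5, 3, 2]

The answer is [5, 3, 2].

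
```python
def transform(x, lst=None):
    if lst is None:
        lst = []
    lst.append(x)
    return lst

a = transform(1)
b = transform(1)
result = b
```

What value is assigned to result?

Step 1: None default with guard creates a NEW list each call.
Step 2: a = [1] (fresh list). b = [1] (another fresh list).
Step 3: result = [1] (this is the fix for mutable default)

The answer is [1].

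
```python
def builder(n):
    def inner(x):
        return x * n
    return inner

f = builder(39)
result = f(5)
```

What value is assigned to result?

Step 1: builder(39) creates a closure capturing n = 39.
Step 2: f(5) computes 5 * 39 = 195.
Step 3: result = 195

The answer is 195.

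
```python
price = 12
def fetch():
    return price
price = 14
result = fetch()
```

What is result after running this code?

Step 1: price is first set to 12, then reassigned to 14.
Step 2: fetch() is called after the reassignment, so it looks up the current global price = 14.
Step 3: result = 14

The answer is 14.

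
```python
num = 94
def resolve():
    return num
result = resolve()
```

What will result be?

Step 1: num = 94 is defined in the global scope.
Step 2: resolve() looks up num. No local num exists, so Python checks the global scope via LEGB rule and finds num = 94.
Step 3: result = 94

The answer is 94.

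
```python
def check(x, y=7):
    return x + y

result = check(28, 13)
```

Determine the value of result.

Step 1: check(28, 13) overrides default y with 13.
Step 2: Returns 28 + 13 = 41.
Step 3: result = 41

The answer is 41.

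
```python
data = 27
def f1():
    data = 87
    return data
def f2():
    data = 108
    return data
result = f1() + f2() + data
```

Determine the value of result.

Step 1: Each function shadows global data with its own local.
Step 2: f1() returns 87, f2() returns 108.
Step 3: Global data = 27 is unchanged. result = 87 + 108 + 27 = 222

The answer is 222.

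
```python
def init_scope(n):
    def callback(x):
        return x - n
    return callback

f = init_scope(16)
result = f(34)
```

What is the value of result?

Step 1: init_scope(16) creates a closure capturing n = 16.
Step 2: f(34) computes 34 - 16 = 18.
Step 3: result = 18

The answer is 18.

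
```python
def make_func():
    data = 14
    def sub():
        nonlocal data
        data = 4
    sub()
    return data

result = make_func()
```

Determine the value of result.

Step 1: make_func() sets data = 14.
Step 2: sub() uses nonlocal to reassign data = 4.
Step 3: result = 4

The answer is 4.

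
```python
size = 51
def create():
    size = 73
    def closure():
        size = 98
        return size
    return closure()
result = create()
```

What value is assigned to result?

Step 1: Three scopes define size: global (51), create (73), closure (98).
Step 2: closure() has its own local size = 98, which shadows both enclosing and global.
Step 3: result = 98 (local wins in LEGB)

The answer is 98.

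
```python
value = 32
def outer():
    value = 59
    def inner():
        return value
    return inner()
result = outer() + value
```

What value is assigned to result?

Step 1: Global value = 32. outer() shadows with value = 59.
Step 2: inner() returns enclosing value = 59. outer() = 59.
Step 3: result = 59 + global value (32) = 91

The answer is 91.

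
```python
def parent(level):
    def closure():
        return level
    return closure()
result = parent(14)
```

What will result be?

Step 1: parent(14) binds parameter level = 14.
Step 2: closure() looks up level in enclosing scope and finds the parameter level = 14.
Step 3: result = 14

The answer is 14.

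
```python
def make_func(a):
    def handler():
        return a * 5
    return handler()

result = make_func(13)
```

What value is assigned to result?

Step 1: make_func(13) binds parameter a = 13.
Step 2: handler() accesses a = 13 from enclosing scope.
Step 3: result = 13 * 5 = 65

The answer is 65.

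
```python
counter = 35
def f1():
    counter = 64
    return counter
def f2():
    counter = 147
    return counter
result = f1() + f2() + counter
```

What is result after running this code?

Step 1: Each function shadows global counter with its own local.
Step 2: f1() returns 64, f2() returns 147.
Step 3: Global counter = 35 is unchanged. result = 64 + 147 + 35 = 246

The answer is 246.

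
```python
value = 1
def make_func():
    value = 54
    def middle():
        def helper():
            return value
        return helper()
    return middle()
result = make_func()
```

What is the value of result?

Step 1: make_func() defines value = 54. middle() and helper() have no local value.
Step 2: helper() checks local (none), enclosing middle() (none), enclosing make_func() and finds value = 54.
Step 3: result = 54

The answer is 54.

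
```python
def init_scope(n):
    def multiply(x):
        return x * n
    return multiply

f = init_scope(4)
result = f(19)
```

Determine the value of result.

Step 1: init_scope(4) returns multiply closure with n = 4.
Step 2: f(19) computes 19 * 4 = 76.
Step 3: result = 76

The answer is 76.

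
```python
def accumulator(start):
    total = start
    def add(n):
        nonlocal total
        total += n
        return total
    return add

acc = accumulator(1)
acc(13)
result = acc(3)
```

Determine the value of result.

Step 1: accumulator(1) creates closure with total = 1.
Step 2: First acc(13): total = 1 + 13 = 14.
Step 3: Second acc(3): total = 14 + 3 = 17. result = 17

The answer is 17.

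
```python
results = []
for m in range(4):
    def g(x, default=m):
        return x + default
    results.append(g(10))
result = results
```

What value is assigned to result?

Step 1: Default argument default=m is evaluated at function definition time.
Step 2: Each iteration creates g with default = current m value.
Step 3: g(10) returns 10 + default. results = [10, 11, 12, 13]

The answer is [10, 11, 12, 13].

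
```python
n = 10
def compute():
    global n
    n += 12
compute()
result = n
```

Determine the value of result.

Step 1: n = 10 globally.
Step 2: compute() modifies global n: n += 12 = 22.
Step 3: result = 22

The answer is 22.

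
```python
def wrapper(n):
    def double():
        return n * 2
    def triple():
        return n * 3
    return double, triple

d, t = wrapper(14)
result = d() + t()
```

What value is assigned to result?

Step 1: Both closures capture the same n = 14.
Step 2: d() = 14 * 2 = 28, t() = 14 * 3 = 42.
Step 3: result = 28 + 42 = 70

The answer is 70.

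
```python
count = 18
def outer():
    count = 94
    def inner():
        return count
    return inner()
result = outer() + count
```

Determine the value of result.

Step 1: Global count = 18. outer() shadows with count = 94.
Step 2: inner() returns enclosing count = 94. outer() = 94.
Step 3: result = 94 + global count (18) = 112

The answer is 112.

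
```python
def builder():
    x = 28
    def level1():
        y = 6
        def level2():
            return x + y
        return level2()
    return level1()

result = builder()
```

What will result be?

Step 1: x = 28 in builder. y = 6 in level1.
Step 2: level2() reads x = 28 and y = 6 from enclosing scopes.
Step 3: result = 28 + 6 = 34

The answer is 34.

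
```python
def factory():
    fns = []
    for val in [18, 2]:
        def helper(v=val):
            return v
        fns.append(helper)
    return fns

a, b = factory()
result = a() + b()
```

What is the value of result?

Step 1: Default argument v=val captures val at each iteration.
Step 2: a() returns 18 (captured at first iteration), b() returns 2 (captured at second).
Step 3: result = 18 + 2 = 20

The answer is 20.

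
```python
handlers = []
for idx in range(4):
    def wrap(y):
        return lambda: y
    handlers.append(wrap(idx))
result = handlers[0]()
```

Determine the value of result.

Step 1: wrap(idx) creates a new scope capturing y = idx at call time.
Step 2: handlers[0] = wrap(0), so its lambda captures y = 0.
Step 3: result = 0 (closure factory fixes late binding)

The answer is 0.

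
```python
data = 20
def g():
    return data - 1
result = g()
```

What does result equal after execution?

Step 1: data = 20 is defined globally.
Step 2: g() looks up data from global scope = 20, then computes 20 - 1 = 19.
Step 3: result = 19

The answer is 19.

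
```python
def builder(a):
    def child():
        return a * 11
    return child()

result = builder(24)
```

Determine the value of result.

Step 1: builder(24) binds parameter a = 24.
Step 2: child() accesses a = 24 from enclosing scope.
Step 3: result = 24 * 11 = 264

The answer is 264.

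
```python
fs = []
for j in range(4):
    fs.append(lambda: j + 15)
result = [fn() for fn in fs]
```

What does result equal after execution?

Step 1: All lambdas capture j by reference. After the loop, j = 3.
Step 2: Each call returns 3 + 15 = 18.
Step 3: result = [18, 18, 18, 18]

The answer is [18, 18, 18, 18].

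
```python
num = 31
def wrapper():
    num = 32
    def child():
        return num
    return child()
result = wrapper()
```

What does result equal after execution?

Step 1: num = 31 globally, but wrapper() defines num = 32 locally.
Step 2: child() looks up num. Not in local scope, so checks enclosing scope (wrapper) and finds num = 32.
Step 3: result = 32

The answer is 32.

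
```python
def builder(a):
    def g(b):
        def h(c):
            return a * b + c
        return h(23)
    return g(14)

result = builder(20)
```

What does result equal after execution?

Step 1: a = 20, b = 14, c = 23.
Step 2: h() computes a * b + c = 20 * 14 + 23 = 303.
Step 3: result = 303

The answer is 303.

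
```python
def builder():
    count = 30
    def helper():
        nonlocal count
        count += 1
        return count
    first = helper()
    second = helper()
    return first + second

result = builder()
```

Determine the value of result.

Step 1: count starts at 30.
Step 2: First call: count = 30 + 1 = 31, returns 31.
Step 3: Second call: count = 31 + 1 = 32, returns 32.
Step 4: result = 31 + 32 = 63

The answer is 63.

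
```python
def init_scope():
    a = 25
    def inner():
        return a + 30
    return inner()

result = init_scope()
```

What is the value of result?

Step 1: init_scope() defines a = 25.
Step 2: inner() reads a = 25 from enclosing scope, returns 25 + 30 = 55.
Step 3: result = 55

The answer is 55.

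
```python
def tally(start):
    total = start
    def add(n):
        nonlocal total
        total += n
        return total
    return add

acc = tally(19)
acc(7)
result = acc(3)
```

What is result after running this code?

Step 1: tally(19) creates closure with total = 19.
Step 2: First acc(7): total = 19 + 7 = 26.
Step 3: Second acc(3): total = 26 + 3 = 29. result = 29

The answer is 29.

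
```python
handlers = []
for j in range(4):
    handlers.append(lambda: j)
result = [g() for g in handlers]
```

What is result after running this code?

Step 1: All 4 lambdas share the same variable j.
Step 2: After the loop, j = 3.
Step 3: Each call returns 3. result = [3, 3, 3, 3]

The answer is [3, 3, 3, 3].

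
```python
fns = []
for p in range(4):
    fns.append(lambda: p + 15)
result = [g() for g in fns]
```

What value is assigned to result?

Step 1: All lambdas capture p by reference. After the loop, p = 3.
Step 2: Each call returns 3 + 15 = 18.
Step 3: result = [18, 18, 18, 18]

The answer is [18, 18, 18, 18].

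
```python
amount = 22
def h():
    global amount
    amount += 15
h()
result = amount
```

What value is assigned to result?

Step 1: amount = 22 globally.
Step 2: h() modifies global amount: amount += 15 = 37.
Step 3: result = 37

The answer is 37.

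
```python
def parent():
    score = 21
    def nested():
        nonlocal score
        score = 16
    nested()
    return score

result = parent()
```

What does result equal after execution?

Step 1: parent() sets score = 21.
Step 2: nested() uses nonlocal to reassign score = 16.
Step 3: result = 16

The answer is 16.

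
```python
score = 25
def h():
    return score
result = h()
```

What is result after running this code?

Step 1: score = 25 is defined in the global scope.
Step 2: h() looks up score. No local score exists, so Python checks the global scope via LEGB rule and finds score = 25.
Step 3: result = 25

The answer is 25.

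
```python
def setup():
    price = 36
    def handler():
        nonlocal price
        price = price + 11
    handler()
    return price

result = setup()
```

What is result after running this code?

Step 1: setup() sets price = 36.
Step 2: handler() uses nonlocal to modify price in setup's scope: price = 36 + 11 = 47.
Step 3: setup() returns the modified price = 47

The answer is 47.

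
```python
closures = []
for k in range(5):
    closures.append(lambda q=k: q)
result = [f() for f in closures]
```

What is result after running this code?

Step 1: Default arg q=k captures k at each iteration.
Step 2: Each lambda has its own default: 0, 1, ..., 4.
Step 3: result = [0, 1, 2, 3, 4]

The answer is [0, 1, 2, 3, 4].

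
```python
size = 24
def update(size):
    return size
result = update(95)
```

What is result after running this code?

Step 1: Global size = 24.
Step 2: update(95) takes parameter size = 95, which shadows the global.
Step 3: result = 95

The answer is 95.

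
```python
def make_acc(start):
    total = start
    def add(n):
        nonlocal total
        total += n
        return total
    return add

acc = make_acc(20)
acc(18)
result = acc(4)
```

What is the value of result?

Step 1: make_acc(20) creates closure with total = 20.
Step 2: First acc(18): total = 20 + 18 = 38.
Step 3: Second acc(4): total = 38 + 4 = 42. result = 42

The answer is 42.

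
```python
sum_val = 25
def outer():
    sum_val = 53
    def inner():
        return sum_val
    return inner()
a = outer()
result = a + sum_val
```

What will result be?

Step 1: outer() has local sum_val = 53. inner() reads from enclosing.
Step 2: outer() returns 53. Global sum_val = 25 unchanged.
Step 3: result = 53 + 25 = 78

The answer is 78.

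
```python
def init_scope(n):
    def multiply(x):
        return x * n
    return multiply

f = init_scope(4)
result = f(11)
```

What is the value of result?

Step 1: init_scope(4) returns multiply closure with n = 4.
Step 2: f(11) computes 11 * 4 = 44.
Step 3: result = 44

The answer is 44.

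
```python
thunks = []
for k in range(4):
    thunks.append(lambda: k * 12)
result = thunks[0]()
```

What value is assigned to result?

Step 1: All lambdas reference the same variable k (late binding).
Step 2: After the loop, k = 3. Every lambda returns k * 12.
Step 3: thunks[0]() = 3 * 12 = 36

The answer is 36.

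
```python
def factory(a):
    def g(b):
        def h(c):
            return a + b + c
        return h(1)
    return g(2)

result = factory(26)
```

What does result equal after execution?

Step 1: a = 26, b = 2, c = 1 across three nested scopes.
Step 2: h() accesses all three via LEGB rule.
Step 3: result = 26 + 2 + 1 = 29

The answer is 29.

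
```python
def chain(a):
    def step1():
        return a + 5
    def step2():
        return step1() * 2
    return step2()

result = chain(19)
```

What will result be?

Step 1: chain(19) captures a = 19.
Step 2: step2() calls step1() which returns 19 + 5 = 24.
Step 3: step2() returns 24 * 2 = 48

The answer is 48.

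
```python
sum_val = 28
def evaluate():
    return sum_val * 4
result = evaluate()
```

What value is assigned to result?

Step 1: sum_val = 28 is defined globally.
Step 2: evaluate() looks up sum_val from global scope = 28, then computes 28 * 4 = 112.
Step 3: result = 112

The answer is 112.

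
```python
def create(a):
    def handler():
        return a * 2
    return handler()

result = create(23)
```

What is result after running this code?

Step 1: create(23) binds parameter a = 23.
Step 2: handler() accesses a = 23 from enclosing scope.
Step 3: result = 23 * 2 = 46

The answer is 46.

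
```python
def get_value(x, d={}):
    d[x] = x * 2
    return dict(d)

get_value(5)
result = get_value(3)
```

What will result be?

Step 1: Mutable default dict is shared across calls.
Step 2: First call adds 5: 10. Second call adds 3: 6.
Step 3: result = {5: 10, 3: 6}

The answer is {5: 10, 3: 6}.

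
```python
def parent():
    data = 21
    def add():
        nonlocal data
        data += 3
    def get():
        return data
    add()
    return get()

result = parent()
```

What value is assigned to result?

Step 1: data = 21. add() modifies it via nonlocal, get() reads it.
Step 2: add() makes data = 21 + 3 = 24.
Step 3: get() returns 24. result = 24

The answer is 24.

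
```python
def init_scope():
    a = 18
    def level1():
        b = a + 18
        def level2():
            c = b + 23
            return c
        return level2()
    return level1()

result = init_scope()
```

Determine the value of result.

Step 1: a = 18. b = a + 18 = 36.
Step 2: c = b + 23 = 36 + 23 = 59.
Step 3: result = 59

The answer is 59.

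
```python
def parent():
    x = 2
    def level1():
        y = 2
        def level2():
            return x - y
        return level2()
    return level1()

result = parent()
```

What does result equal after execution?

Step 1: x = 2 in parent. y = 2 in level1.
Step 2: level2() reads x = 2 and y = 2 from enclosing scopes.
Step 3: result = 2 - 2 = 0

The answer is 0.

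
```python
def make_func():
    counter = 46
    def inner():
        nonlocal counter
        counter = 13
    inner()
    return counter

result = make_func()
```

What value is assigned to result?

Step 1: make_func() sets counter = 46.
Step 2: inner() uses nonlocal to reassign counter = 13.
Step 3: result = 13

The answer is 13.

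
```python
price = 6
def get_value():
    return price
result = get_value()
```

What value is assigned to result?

Step 1: price = 6 is defined in the global scope.
Step 2: get_value() looks up price. No local price exists, so Python checks the global scope via LEGB rule and finds price = 6.
Step 3: result = 6

The answer is 6.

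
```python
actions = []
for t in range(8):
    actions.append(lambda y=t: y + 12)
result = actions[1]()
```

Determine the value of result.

Step 1: Default argument y=t captures t's value at definition time.
Step 2: actions[1] was defined when t = 1, so y defaults to 1.
Step 3: result = 1 + 12 = 13 (default arg fixes the late binding issue)

The answer is 13.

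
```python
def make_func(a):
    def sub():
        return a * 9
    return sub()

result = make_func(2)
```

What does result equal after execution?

Step 1: make_func(2) binds parameter a = 2.
Step 2: sub() accesses a = 2 from enclosing scope.
Step 3: result = 2 * 9 = 18

The answer is 18.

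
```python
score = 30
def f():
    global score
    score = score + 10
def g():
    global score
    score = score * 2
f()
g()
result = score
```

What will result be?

Step 1: score = 30.
Step 2: f() adds 10: score = 30 + 10 = 40.
Step 3: g() doubles: score = 40 * 2 = 80.
Step 4: result = 80

The answer is 80.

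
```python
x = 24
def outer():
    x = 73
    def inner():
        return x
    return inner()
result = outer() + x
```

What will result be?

Step 1: Global x = 24. outer() shadows with x = 73.
Step 2: inner() returns enclosing x = 73. outer() = 73.
Step 3: result = 73 + global x (24) = 97

The answer is 97.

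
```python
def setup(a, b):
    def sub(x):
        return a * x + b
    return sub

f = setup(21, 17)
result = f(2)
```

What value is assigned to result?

Step 1: setup(21, 17) captures a = 21, b = 17.
Step 2: f(2) computes 21 * 2 + 17 = 59.
Step 3: result = 59

The answer is 59.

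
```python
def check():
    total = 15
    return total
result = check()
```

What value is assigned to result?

Step 1: check() defines total = 15 in its local scope.
Step 2: return total finds the local variable total = 15.
Step 3: result = 15

The answer is 15.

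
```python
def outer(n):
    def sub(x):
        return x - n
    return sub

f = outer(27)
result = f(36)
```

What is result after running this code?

Step 1: outer(27) creates a closure capturing n = 27.
Step 2: f(36) computes 36 - 27 = 9.
Step 3: result = 9

The answer is 9.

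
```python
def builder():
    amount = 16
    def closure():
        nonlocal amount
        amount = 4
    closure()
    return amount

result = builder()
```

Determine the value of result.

Step 1: builder() sets amount = 16.
Step 2: closure() uses nonlocal to reassign amount = 4.
Step 3: result = 4

The answer is 4.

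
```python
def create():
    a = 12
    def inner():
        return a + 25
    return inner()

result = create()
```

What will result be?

Step 1: create() defines a = 12.
Step 2: inner() reads a = 12 from enclosing scope, returns 12 + 25 = 37.
Step 3: result = 37

The answer is 37.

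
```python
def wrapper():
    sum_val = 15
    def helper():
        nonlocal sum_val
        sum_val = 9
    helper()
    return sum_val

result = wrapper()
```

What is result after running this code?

Step 1: wrapper() sets sum_val = 15.
Step 2: helper() uses nonlocal to reassign sum_val = 9.
Step 3: result = 9

The answer is 9.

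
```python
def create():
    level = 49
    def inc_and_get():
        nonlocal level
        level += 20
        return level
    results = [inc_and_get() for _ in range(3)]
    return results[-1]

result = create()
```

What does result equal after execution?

Step 1: level = 49.
Step 2: Three calls to inc_and_get(), each adding 20.
Step 3: Last value = 49 + 20 * 3 = 109

The answer is 109.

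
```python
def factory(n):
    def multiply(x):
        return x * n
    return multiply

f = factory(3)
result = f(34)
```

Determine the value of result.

Step 1: factory(3) returns multiply closure with n = 3.
Step 2: f(34) computes 34 * 3 = 102.
Step 3: result = 102

The answer is 102.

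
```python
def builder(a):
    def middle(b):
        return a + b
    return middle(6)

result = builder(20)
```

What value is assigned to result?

Step 1: builder(20) passes a = 20.
Step 2: middle(6) has b = 6, reads a = 20 from enclosing.
Step 3: result = 20 + 6 = 26

The answer is 26.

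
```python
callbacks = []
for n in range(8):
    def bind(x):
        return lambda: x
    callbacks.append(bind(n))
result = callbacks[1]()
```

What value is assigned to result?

Step 1: bind(n) creates a new scope capturing x = n at call time.
Step 2: callbacks[1] = bind(1), so its lambda captures x = 1.
Step 3: result = 1 (closure factory fixes late binding)

The answer is 1.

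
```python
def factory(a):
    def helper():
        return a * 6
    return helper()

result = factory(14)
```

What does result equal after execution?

Step 1: factory(14) binds parameter a = 14.
Step 2: helper() accesses a = 14 from enclosing scope.
Step 3: result = 14 * 6 = 84

The answer is 84.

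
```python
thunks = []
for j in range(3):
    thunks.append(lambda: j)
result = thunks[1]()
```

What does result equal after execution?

Step 1: The loop creates 3 lambdas, all referencing the same variable j.
Step 2: After the loop, j = 2 (final value).
Step 3: thunks[1]() looks up j at call time and finds 2. This is the late binding gotcha. result = 2

The answer is 2.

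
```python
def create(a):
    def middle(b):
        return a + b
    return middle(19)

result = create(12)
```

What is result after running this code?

Step 1: create(12) passes a = 12.
Step 2: middle(19) has b = 19, reads a = 12 from enclosing.
Step 3: result = 12 + 19 = 31

The answer is 31.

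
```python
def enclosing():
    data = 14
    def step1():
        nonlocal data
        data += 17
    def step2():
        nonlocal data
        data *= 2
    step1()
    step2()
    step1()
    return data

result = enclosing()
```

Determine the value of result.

Step 1: data = 14.
Step 2: step1(): data = 14 + 17 = 31.
Step 3: step2(): data = 31 * 2 = 62.
Step 4: step1(): data = 62 + 17 = 79. result = 79

The answer is 79.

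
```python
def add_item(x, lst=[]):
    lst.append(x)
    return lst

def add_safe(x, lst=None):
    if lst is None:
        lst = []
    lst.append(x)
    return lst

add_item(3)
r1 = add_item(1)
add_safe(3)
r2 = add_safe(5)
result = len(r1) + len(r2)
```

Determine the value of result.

Step 1: add_item shares mutable default: after 2 calls, lst = [3, 1], len = 2.
Step 2: add_safe creates fresh list each time: r2 = [5], len = 1.
Step 3: result = 2 + 1 = 3

The answer is 3.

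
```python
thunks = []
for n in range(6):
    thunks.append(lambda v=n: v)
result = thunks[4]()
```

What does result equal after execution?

Step 1: Default argument v=n captures n's value at each iteration.
Step 2: thunks[4] captured v = 4 when n was 4.
Step 3: result = 4

The answer is 4.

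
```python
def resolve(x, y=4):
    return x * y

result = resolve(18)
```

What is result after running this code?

Step 1: resolve(18) uses default y = 4.
Step 2: Returns 18 * 4 = 72.
Step 3: result = 72

The answer is 72.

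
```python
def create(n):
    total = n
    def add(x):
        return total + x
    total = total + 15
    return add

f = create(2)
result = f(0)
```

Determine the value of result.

Step 1: create(2) sets total = 2, then total = 2 + 15 = 17.
Step 2: Closures capture by reference, so add sees total = 17.
Step 3: f(0) returns 17 + 0 = 17

The answer is 17.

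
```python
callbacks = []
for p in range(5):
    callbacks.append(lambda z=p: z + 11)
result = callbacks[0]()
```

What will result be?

Step 1: Default argument z=p captures p's value at definition time.
Step 2: callbacks[0] was defined when p = 0, so z defaults to 0.
Step 3: result = 0 + 11 = 11 (default arg fixes the late binding issue)

The answer is 11.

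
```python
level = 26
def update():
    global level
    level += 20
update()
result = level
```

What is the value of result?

Step 1: level = 26 globally.
Step 2: update() modifies global level: level += 20 = 46.
Step 3: result = 46

The answer is 46.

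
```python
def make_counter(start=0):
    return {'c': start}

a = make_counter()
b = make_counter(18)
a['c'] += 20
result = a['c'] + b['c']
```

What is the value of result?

Step 1: make_counter() returns a new dict each call (immutable default 0).
Step 2: a = {'c': 0}, b = {'c': 18}.
Step 3: a['c'] += 20 = 20. result = 20 + 18 = 38

The answer is 38.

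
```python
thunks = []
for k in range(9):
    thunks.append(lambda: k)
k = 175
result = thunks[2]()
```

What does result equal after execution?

Step 1: Lambdas capture the variable k by reference, not by value.
Step 2: After the loop, k is reassigned to 175.
Step 3: thunks[2]() looks up the current k = 175. result = 175

The answer is 175.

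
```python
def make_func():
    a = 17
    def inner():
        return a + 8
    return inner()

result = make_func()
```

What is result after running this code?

Step 1: make_func() defines a = 17.
Step 2: inner() reads a = 17 from enclosing scope, returns 17 + 8 = 25.
Step 3: result = 25

The answer is 25.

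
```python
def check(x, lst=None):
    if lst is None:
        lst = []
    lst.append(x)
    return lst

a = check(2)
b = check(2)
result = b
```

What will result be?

Step 1: None default with guard creates a NEW list each call.
Step 2: a = [2] (fresh list). b = [2] (another fresh list).
Step 3: result = [2] (this is the fix for mutable default)

The answer is [2].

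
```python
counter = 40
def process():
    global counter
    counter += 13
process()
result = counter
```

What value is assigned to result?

Step 1: counter = 40 globally.
Step 2: process() modifies global counter: counter += 13 = 53.
Step 3: result = 53

The answer is 53.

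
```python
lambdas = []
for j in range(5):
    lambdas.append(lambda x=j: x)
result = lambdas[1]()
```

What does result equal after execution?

Step 1: Default argument x=j captures j's value at each iteration.
Step 2: lambdas[1] captured x = 1 when j was 1.
Step 3: result = 1

The answer is 1.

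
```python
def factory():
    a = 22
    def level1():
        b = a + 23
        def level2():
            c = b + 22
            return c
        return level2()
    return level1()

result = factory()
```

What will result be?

Step 1: a = 22. b = a + 23 = 45.
Step 2: c = b + 22 = 45 + 22 = 67.
Step 3: result = 67

The answer is 67.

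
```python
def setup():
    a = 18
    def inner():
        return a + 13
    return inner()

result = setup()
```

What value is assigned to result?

Step 1: setup() defines a = 18.
Step 2: inner() reads a = 18 from enclosing scope, returns 18 + 13 = 31.
Step 3: result = 31

The answer is 31.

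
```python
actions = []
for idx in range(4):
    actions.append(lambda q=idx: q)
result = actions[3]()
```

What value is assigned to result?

Step 1: Default argument q=idx captures idx's value at each iteration.
Step 2: actions[3] captured q = 3 when idx was 3.
Step 3: result = 3

The answer is 3.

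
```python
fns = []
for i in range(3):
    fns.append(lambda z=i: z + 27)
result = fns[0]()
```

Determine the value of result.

Step 1: Default argument z=i captures i's value at definition time.
Step 2: fns[0] was defined when i = 0, so z defaults to 0.
Step 3: result = 0 + 27 = 27 (default arg fixes the late binding issue)

The answer is 27.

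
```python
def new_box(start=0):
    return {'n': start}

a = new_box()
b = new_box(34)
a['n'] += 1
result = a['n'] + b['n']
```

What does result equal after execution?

Step 1: new_box() returns a new dict each call (immutable default 0).
Step 2: a = {'n': 0}, b = {'n': 34}.
Step 3: a['n'] += 1 = 1. result = 1 + 34 = 35

The answer is 35.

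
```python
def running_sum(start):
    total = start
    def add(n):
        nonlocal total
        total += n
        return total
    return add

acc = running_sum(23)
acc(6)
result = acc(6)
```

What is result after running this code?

Step 1: running_sum(23) creates closure with total = 23.
Step 2: First acc(6): total = 23 + 6 = 29.
Step 3: Second acc(6): total = 29 + 6 = 35. result = 35

The answer is 35.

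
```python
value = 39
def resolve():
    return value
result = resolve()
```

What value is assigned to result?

Step 1: value = 39 is defined in the global scope.
Step 2: resolve() looks up value. No local value exists, so Python checks the global scope via LEGB rule and finds value = 39.
Step 3: result = 39

The answer is 39.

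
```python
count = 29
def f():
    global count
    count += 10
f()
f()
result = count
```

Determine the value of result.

Step 1: count = 29.
Step 2: First f(): count = 29 + 10 = 39.
Step 3: Second f(): count = 39 + 10 = 49. result = 49

The answer is 49.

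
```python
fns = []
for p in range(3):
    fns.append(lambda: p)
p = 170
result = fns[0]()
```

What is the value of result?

Step 1: Lambdas capture the variable p by reference, not by value.
Step 2: After the loop, p is reassigned to 170.
Step 3: fns[0]() looks up the current p = 170. result = 170

The answer is 170.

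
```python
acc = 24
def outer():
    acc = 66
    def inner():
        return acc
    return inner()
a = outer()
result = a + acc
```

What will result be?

Step 1: outer() has local acc = 66. inner() reads from enclosing.
Step 2: outer() returns 66. Global acc = 24 unchanged.
Step 3: result = 66 + 24 = 90

The answer is 90.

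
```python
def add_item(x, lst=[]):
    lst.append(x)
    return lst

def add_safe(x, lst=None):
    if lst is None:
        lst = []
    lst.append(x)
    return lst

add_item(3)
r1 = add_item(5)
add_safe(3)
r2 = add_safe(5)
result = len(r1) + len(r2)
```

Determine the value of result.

Step 1: add_item shares mutable default: after 2 calls, lst = [3, 5], len = 2.
Step 2: add_safe creates fresh list each time: r2 = [5], len = 1.
Step 3: result = 2 + 1 = 3

The answer is 3.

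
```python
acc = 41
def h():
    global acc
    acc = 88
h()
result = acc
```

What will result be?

Step 1: acc = 41 globally.
Step 2: h() declares global acc and sets it to 88.
Step 3: After h(), global acc = 88. result = 88

The answer is 88.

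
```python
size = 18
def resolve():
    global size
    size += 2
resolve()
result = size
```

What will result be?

Step 1: size = 18 globally.
Step 2: resolve() modifies global size: size += 2 = 20.
Step 3: result = 20

The answer is 20.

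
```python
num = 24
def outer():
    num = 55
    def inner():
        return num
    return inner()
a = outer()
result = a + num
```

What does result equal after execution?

Step 1: outer() has local num = 55. inner() reads from enclosing.
Step 2: outer() returns 55. Global num = 24 unchanged.
Step 3: result = 55 + 24 = 79

The answer is 79.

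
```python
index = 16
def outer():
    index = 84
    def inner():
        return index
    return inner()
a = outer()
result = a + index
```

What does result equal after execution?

Step 1: outer() has local index = 84. inner() reads from enclosing.
Step 2: outer() returns 84. Global index = 16 unchanged.
Step 3: result = 84 + 16 = 100

The answer is 100.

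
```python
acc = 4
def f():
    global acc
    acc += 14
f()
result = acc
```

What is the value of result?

Step 1: acc = 4 globally.
Step 2: f() modifies global acc: acc += 14 = 18.
Step 3: result = 18

The answer is 18.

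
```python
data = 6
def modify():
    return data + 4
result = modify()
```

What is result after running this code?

Step 1: data = 6 is defined globally.
Step 2: modify() looks up data from global scope = 6, then computes 6 + 4 = 10.
Step 3: result = 10

The answer is 10.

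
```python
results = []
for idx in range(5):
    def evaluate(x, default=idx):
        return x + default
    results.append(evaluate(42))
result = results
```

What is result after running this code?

Step 1: Default argument default=idx is evaluated at function definition time.
Step 2: Each iteration creates evaluate with default = current idx value.
Step 3: evaluate(42) returns 42 + default. results = [42, 43, 44, 45, 46]

The answer is [42, 43, 44, 45, 46].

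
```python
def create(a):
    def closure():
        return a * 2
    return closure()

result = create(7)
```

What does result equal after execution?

Step 1: create(7) binds parameter a = 7.
Step 2: closure() accesses a = 7 from enclosing scope.
Step 3: result = 7 * 2 = 14

The answer is 14.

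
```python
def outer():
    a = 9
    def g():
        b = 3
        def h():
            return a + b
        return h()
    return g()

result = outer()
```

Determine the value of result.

Step 1: outer() defines a = 9. g() defines b = 3.
Step 2: h() accesses both from enclosing scopes: a = 9, b = 3.
Step 3: result = 9 + 3 = 12

The answer is 12.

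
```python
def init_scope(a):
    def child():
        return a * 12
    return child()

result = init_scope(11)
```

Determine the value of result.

Step 1: init_scope(11) binds parameter a = 11.
Step 2: child() accesses a = 11 from enclosing scope.
Step 3: result = 11 * 12 = 132

The answer is 132.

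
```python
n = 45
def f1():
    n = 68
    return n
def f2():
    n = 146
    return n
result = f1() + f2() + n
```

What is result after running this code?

Step 1: Each function shadows global n with its own local.
Step 2: f1() returns 68, f2() returns 146.
Step 3: Global n = 45 is unchanged. result = 68 + 146 + 45 = 259

The answer is 259.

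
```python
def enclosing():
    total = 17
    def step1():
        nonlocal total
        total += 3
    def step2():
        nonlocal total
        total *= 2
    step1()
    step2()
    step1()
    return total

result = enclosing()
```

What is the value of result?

Step 1: total = 17.
Step 2: step1(): total = 17 + 3 = 20.
Step 3: step2(): total = 20 * 2 = 40.
Step 4: step1(): total = 40 + 3 = 43. result = 43

The answer is 43.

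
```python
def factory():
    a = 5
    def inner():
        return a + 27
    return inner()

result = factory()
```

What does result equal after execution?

Step 1: factory() defines a = 5.
Step 2: inner() reads a = 5 from enclosing scope, returns 5 + 27 = 32.
Step 3: result = 32

The answer is 32.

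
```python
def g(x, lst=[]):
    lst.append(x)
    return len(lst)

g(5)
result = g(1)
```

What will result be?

Step 1: Mutable default list persists between calls.
Step 2: First call: lst = [5], len = 1. Second call: lst = [5, 1], len = 2.
Step 3: result = 2

The answer is 2.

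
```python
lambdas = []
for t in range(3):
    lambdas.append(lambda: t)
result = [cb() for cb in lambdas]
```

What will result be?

Step 1: All 3 lambdas share the same variable t.
Step 2: After the loop, t = 2.
Step 3: Each call returns 2. result = [2, 2, 2]

The answer is [2, 2, 2].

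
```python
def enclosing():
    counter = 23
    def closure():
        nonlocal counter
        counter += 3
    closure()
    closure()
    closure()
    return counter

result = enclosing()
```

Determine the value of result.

Step 1: counter starts at 23.
Step 2: closure() is called 3 times, each adding 3.
Step 3: counter = 23 + 3 * 3 = 32

The answer is 32.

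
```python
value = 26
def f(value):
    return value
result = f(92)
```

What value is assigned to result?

Step 1: Global value = 26.
Step 2: f(92) takes parameter value = 92, which shadows the global.
Step 3: result = 92

The answer is 92.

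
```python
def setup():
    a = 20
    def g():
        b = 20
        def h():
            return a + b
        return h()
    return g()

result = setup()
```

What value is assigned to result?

Step 1: setup() defines a = 20. g() defines b = 20.
Step 2: h() accesses both from enclosing scopes: a = 20, b = 20.
Step 3: result = 20 + 20 = 40

The answer is 40.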